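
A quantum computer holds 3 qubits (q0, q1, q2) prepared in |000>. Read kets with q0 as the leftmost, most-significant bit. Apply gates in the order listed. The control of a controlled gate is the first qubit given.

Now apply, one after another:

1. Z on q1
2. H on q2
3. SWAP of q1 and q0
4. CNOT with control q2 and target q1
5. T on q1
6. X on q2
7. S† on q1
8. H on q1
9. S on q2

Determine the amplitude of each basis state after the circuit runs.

The final amplitudes are -exp(3*I*pi/4)/2 on |000>, I/2 on |001>, exp(3*I*pi/4)/2 on |010>, I/2 on |011>, 0 on |100>, 0 on |101>, 0 on |110>, 0 on |111>.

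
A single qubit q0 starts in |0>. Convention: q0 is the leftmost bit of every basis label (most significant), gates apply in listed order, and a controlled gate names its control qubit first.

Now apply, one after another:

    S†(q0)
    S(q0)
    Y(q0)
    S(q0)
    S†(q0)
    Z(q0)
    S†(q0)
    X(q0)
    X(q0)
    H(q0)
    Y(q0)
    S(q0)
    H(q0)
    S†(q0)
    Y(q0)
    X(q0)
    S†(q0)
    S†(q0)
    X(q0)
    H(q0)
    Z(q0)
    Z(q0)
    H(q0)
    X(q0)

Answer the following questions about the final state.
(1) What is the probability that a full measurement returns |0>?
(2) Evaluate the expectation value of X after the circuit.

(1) Outcome |0> occurs with probability 1/2. Key observation: gates 19-24 undo each other exactly, leaving only the rest of the circuit to track.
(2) The expectation value of X is -1.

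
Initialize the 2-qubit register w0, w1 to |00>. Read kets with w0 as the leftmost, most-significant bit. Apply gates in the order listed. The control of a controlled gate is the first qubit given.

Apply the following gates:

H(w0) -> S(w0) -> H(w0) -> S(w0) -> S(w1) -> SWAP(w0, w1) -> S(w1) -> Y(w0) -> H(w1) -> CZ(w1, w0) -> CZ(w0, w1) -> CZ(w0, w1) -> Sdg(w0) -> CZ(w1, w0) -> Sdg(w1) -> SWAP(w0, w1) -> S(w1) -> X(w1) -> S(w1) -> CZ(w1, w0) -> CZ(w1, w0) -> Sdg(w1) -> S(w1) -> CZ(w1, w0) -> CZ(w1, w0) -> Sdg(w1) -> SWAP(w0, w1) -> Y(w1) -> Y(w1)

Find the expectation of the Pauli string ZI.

The expectation value of ZI is 1. Key observation: gates 19-26 undo each other exactly, leaving only the rest of the circuit to track.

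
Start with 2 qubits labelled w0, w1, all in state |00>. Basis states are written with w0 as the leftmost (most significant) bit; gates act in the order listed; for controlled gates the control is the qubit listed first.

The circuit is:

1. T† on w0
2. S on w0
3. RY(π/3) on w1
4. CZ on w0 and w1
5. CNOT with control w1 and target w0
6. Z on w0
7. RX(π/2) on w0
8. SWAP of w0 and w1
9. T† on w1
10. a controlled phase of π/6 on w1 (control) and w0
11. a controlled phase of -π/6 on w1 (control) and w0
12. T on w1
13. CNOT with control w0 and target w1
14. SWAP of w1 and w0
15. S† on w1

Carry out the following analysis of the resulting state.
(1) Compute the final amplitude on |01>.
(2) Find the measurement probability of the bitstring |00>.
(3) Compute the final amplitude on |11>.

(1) The final state's coefficient on |01> equals sqrt(2)*I/4. Key observation: the block from step 9 through step 12 cancels to the identity and can be dropped.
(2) Outcome |00> occurs with probability 3/8.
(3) |11> carries amplitude sqrt(2)/4 in the final state.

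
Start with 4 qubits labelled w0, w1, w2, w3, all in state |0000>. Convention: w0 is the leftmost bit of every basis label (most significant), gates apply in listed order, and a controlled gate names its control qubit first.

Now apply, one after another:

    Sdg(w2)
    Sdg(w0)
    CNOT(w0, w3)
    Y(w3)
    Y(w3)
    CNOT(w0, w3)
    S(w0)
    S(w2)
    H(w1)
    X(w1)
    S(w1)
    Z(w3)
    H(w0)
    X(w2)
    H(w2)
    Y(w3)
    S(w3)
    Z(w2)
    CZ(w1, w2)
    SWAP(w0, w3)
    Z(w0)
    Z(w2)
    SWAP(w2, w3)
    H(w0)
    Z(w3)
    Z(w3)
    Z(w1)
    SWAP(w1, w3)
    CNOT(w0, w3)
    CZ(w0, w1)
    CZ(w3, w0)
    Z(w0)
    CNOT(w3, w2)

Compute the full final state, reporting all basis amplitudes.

After the circuit, the state carries amplitude 1/4 on |0000>, -I/4 on |0001>, 1/4 on |0010>, -I/4 on |0011>, -1/4 on |0100>, -I/4 on |0101>, -1/4 on |0110>, -I/4 on |0111>, -I/4 on |1000>, -1/4 on |1001>, -I/4 on |1010>, -1/4 on |1011>, I/4 on |1100>, -1/4 on |1101>, I/4 on |1110>, -1/4 on |1111>.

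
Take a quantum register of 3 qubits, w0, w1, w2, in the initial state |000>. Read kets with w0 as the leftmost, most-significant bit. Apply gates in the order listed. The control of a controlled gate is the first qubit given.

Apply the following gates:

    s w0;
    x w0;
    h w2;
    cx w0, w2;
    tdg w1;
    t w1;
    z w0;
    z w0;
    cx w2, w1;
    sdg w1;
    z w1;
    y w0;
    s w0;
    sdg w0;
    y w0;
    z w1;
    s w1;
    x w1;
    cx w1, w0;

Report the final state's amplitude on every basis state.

The final amplitudes are sqrt(2)/2 on |010>, sqrt(2)/2 on |101>, and 0 on every other basis state.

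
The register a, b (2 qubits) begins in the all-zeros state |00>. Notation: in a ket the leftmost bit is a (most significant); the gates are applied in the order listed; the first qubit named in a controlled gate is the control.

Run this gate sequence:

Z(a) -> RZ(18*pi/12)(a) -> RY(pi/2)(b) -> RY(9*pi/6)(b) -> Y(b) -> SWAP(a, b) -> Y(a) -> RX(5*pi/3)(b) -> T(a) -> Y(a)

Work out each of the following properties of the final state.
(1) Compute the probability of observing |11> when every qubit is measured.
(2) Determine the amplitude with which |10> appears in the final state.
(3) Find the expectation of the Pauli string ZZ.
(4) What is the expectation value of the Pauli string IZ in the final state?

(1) Outcome |11> occurs with probability 1/4.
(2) The final state's coefficient on |10> equals -sqrt(3)*exp(3*I*pi/4)/2.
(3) In the final state, ZZ has expectation -1/2.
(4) The expectation value of IZ is 1/2.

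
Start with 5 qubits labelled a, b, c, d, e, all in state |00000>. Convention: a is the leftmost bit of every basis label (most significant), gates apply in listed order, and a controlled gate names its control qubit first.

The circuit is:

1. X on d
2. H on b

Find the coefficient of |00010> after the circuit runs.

The final state's coefficient on |00010> equals sqrt(2)/2.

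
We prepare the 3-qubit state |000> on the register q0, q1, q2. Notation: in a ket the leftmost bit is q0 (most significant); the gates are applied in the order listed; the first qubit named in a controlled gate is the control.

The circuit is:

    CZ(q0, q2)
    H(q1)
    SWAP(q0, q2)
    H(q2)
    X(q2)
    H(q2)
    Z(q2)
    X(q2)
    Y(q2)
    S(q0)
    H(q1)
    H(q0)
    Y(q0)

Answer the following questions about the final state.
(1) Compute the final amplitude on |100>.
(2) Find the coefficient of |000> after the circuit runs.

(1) |100> carries amplitude sqrt(2)/2 in the final state. Key observation: the block from step 4 through step 7 cancels to the identity and can be dropped.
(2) The final state's coefficient on |000> equals -sqrt(2)/2.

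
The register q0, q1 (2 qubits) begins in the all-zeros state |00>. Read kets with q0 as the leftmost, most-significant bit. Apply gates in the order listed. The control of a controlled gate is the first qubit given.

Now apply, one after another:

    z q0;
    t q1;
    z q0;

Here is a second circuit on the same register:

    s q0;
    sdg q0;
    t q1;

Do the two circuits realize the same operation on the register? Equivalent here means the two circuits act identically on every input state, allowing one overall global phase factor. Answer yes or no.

Yes: on every input state the two circuits agree up to one overall phase factor.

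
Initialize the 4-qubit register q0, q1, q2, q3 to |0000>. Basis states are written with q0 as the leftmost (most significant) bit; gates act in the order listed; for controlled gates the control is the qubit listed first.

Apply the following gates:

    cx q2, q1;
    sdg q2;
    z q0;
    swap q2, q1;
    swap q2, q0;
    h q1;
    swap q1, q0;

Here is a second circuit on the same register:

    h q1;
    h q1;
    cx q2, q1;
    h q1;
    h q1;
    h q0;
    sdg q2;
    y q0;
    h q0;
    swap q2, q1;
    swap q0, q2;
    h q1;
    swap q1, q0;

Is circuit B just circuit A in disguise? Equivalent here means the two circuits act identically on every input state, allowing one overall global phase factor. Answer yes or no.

No — the two circuits implement different unitaries, even allowing a global phase.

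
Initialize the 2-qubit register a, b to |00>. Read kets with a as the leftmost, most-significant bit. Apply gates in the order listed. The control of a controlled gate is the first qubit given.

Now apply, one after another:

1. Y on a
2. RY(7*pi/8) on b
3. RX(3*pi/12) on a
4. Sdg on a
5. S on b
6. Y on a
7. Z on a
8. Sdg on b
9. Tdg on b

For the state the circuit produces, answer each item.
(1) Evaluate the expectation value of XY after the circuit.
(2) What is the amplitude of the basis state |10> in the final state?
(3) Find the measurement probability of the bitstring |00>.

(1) The expectation value of XY is -2*I*sqrt(1/2 - sqrt(2)/4)*sqrt(sqrt(2)/4 + 1/2)*exp(-I*pi/4)*sin(7*pi/16)*cos(7*pi/16) + 2*I*sqrt(1/2 - sqrt(2)/4)*sqrt(sqrt(2)/4 + 1/2)*exp(I*pi/4)*sin(7*pi/16)*cos(7*pi/16).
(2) |10> carries amplitude -I*sqrt(2 - sqrt(2))*sin(pi/16)/2 in the final state.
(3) Outcome |00> occurs with probability (2 - sqrt(sqrt(2) + 2))*(sqrt(2) + 2)/16.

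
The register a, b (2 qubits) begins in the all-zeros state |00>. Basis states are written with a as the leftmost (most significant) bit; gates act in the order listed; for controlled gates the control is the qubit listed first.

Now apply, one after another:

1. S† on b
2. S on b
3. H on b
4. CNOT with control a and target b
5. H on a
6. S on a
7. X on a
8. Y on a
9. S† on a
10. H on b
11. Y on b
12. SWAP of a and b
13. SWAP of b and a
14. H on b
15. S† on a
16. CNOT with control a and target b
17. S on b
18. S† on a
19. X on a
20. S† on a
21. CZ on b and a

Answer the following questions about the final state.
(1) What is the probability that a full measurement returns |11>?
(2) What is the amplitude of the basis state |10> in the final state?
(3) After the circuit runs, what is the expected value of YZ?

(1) The probability of measuring |11> is 1/4.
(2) The amplitude on |10> is -I/2.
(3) The expectation value of YZ is 1.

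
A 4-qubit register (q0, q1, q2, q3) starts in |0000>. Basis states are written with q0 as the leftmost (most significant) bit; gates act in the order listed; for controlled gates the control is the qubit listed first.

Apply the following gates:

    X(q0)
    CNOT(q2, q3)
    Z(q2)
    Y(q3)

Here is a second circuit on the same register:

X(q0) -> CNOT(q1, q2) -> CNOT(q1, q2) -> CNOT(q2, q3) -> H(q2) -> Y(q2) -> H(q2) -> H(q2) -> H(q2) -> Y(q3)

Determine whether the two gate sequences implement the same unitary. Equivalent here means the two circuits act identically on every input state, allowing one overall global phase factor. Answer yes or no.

No — the two circuits implement different unitaries, even allowing a global phase.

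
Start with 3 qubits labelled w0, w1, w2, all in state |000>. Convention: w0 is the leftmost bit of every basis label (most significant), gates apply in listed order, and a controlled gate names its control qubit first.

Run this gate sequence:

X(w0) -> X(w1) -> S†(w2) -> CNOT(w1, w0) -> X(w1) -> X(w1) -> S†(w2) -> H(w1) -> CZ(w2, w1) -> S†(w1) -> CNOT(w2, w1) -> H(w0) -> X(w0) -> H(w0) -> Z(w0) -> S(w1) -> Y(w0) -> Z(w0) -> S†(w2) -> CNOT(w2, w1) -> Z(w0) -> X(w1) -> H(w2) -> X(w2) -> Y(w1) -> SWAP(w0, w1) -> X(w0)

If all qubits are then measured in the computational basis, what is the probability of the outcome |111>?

A full measurement returns |111> with probability 1/4.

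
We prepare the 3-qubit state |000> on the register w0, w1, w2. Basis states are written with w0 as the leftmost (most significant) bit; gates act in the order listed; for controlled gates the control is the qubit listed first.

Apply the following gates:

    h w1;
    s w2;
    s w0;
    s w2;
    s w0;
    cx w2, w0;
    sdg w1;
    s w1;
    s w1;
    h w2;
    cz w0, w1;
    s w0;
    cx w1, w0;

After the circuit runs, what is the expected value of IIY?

In the final state, IIY has expectation 0.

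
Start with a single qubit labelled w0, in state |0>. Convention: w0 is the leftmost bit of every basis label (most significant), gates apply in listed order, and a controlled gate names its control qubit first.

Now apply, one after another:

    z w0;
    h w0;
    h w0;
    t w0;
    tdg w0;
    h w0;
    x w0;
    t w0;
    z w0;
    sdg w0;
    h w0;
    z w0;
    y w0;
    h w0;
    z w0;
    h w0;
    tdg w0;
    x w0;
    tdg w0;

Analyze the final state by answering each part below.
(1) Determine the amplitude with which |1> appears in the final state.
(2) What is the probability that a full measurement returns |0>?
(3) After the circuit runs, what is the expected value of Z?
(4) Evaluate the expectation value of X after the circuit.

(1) The amplitude on |1> is -1/2 + exp(I*pi/4)/2.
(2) Outcome |0> occurs with probability sqrt(2)/4 + 1/2.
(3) The observable Z averages to sqrt(2)/2.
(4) The observable X averages to 0.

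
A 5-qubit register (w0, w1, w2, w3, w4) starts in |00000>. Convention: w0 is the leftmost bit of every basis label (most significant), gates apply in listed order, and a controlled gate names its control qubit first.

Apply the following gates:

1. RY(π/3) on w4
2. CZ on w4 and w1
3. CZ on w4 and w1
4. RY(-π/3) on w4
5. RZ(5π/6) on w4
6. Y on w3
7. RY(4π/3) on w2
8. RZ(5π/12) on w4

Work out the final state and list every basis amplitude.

After the circuit, the state carries amplitude exp(7*I*pi/8)/2 on |00010>, -sqrt(3)*exp(7*I*pi/8)/2 on |00110>, and 0 on every other basis state. Key observation: gates 1-4 undo each other exactly, leaving only the rest of the circuit to track.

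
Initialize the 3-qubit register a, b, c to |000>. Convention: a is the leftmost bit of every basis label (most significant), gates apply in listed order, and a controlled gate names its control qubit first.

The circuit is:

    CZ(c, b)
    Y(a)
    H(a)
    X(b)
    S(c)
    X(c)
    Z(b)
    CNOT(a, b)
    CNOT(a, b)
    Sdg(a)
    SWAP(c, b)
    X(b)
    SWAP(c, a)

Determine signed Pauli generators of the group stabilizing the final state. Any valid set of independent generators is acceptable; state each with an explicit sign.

The stabilizer group can be generated by +IIY, -ZII, +IZI, among other valid generating sets.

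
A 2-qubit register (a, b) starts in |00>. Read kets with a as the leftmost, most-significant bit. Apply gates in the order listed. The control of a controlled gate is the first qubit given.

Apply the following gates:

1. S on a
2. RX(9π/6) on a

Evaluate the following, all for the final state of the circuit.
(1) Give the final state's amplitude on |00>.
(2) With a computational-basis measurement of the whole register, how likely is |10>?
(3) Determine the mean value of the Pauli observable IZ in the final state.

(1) The amplitude on |00> is -sqrt(2)/2.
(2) The probability of measuring |10> is 1/2.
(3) The observable IZ averages to 1.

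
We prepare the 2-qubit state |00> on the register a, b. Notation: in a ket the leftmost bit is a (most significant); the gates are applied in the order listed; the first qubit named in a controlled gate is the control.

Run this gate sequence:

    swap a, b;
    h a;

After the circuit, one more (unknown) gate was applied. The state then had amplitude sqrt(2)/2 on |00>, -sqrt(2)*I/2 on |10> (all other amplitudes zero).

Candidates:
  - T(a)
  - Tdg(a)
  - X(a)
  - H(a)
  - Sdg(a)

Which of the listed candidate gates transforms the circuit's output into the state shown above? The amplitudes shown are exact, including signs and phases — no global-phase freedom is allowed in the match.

It was Sdg(a) that produced the state shown.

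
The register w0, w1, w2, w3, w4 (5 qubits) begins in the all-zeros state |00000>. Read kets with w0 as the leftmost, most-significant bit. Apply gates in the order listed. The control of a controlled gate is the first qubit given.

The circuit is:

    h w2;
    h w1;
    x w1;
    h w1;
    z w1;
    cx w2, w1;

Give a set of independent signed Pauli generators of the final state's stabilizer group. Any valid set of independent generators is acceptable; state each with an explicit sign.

The final state is stabilized by the group generated by +IXXII, +ZIIII, +IZZII, +IIIZI, +IIIIZ; other independent generating sets are equally valid.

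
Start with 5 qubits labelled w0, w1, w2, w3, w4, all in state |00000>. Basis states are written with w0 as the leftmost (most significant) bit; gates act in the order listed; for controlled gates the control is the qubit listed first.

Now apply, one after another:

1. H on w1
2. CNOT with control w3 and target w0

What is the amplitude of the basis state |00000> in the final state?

The amplitude on |00000> is sqrt(2)/2.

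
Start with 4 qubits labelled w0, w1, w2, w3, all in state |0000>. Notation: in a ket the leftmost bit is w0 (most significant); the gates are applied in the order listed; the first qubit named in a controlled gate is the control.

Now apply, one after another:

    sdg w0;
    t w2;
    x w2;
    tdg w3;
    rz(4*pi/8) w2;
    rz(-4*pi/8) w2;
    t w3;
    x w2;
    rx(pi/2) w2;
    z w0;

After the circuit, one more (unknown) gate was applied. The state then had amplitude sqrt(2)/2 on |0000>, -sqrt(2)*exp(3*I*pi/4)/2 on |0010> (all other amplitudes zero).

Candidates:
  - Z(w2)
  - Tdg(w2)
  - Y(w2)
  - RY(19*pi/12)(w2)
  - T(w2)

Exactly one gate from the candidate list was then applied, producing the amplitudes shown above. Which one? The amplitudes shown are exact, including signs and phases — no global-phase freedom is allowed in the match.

The applied gate was T(w2). Key observation: steps 3-8 multiply out to the identity, so the circuit reduces to the remaining gates.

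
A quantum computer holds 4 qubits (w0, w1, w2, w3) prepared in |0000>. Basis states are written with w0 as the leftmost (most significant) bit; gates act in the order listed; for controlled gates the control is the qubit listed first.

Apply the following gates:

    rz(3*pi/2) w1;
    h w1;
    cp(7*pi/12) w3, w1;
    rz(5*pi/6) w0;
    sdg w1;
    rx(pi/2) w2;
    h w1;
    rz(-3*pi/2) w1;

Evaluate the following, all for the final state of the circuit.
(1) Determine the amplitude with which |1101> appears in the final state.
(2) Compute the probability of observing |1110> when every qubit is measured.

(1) The amplitude on |1101> is 0.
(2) The probability of measuring |1110> is 0.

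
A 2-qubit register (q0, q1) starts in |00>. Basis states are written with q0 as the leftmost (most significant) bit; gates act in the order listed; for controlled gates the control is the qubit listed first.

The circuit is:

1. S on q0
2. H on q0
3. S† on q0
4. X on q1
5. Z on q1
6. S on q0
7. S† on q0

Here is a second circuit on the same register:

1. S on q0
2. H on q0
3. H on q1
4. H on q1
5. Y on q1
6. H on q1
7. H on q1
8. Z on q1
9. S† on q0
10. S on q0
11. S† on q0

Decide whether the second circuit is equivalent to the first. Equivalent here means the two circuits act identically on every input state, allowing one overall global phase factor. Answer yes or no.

No, they are not equivalent — no single phase factor reconciles the two unitaries.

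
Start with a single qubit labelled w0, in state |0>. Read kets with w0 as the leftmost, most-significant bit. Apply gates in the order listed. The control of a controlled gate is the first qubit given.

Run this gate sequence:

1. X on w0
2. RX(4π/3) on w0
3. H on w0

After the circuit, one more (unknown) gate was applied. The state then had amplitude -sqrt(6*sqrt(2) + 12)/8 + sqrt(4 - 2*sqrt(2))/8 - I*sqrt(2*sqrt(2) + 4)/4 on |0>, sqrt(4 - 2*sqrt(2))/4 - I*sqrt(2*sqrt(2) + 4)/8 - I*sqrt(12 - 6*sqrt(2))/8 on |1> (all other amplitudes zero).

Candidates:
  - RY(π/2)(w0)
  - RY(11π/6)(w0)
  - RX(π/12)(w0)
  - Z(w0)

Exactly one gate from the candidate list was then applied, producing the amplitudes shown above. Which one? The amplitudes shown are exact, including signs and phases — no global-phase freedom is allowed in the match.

It was RX(π/12)(w0) that produced the state shown.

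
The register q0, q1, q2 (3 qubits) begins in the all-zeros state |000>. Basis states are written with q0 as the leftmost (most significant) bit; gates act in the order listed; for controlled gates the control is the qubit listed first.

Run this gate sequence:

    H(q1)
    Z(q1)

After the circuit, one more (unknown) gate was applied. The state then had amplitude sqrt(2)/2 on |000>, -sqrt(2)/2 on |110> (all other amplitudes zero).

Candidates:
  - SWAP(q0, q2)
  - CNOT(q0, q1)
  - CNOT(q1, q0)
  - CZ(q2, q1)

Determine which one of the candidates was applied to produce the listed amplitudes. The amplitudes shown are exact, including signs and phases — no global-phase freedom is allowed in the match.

The unique candidate consistent with the amplitudes is CNOT(q1, q0).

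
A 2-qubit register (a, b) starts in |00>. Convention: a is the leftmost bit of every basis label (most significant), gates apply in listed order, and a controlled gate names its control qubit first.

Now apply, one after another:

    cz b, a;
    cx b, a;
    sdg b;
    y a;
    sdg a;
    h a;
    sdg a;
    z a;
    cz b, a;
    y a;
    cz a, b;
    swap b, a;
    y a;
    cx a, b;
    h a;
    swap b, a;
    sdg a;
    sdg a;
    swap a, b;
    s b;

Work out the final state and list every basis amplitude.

The final amplitudes are -1/2 on |00>, -1/2 on |01>, 1/2 on |10>, 1/2 on |11>.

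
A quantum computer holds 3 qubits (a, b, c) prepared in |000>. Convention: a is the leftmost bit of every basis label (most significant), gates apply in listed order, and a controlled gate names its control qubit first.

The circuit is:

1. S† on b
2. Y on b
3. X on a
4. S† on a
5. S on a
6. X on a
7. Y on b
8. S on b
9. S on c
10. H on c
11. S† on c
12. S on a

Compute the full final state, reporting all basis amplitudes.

After the circuit, the state carries amplitude sqrt(2)/2 on |000>, -sqrt(2)*I/2 on |001>, and 0 on every other basis state.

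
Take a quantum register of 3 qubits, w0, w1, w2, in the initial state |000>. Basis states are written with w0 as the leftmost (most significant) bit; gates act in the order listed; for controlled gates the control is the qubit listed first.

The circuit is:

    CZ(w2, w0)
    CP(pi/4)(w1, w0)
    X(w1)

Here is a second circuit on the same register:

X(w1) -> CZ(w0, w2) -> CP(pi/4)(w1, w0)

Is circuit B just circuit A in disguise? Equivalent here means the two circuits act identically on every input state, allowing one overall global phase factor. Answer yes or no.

No — the two circuits implement different unitaries, even allowing a global phase.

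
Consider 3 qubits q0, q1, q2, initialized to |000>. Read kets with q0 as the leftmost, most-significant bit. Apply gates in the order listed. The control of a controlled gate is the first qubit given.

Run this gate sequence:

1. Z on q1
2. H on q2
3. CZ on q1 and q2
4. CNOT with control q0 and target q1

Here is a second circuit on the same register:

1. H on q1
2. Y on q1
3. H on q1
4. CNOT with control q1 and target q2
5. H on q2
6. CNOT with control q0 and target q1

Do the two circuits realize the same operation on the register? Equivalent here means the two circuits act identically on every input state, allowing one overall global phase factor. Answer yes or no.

No: there is an input state on which the two circuits produce genuinely different outputs (not merely differing by a phase).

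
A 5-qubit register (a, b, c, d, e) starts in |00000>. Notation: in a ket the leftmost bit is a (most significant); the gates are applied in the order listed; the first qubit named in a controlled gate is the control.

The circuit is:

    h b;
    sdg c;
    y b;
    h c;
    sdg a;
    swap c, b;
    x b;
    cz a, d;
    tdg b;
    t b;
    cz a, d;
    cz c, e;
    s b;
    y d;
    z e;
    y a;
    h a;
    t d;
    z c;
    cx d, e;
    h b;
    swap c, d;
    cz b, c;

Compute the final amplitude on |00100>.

The final state's coefficient on |00100> equals 0.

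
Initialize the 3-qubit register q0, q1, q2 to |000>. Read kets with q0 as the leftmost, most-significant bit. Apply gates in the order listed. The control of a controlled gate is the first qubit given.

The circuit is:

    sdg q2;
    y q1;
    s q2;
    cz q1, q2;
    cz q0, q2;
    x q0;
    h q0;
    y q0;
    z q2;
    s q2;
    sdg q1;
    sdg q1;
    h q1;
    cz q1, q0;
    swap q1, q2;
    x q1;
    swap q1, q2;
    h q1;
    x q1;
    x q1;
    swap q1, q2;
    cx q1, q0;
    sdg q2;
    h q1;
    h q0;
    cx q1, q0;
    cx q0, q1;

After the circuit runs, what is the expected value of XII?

In the final state, XII has expectation -1. Key observation: the block from step 19 through step 20 cancels to the identity and can be dropped.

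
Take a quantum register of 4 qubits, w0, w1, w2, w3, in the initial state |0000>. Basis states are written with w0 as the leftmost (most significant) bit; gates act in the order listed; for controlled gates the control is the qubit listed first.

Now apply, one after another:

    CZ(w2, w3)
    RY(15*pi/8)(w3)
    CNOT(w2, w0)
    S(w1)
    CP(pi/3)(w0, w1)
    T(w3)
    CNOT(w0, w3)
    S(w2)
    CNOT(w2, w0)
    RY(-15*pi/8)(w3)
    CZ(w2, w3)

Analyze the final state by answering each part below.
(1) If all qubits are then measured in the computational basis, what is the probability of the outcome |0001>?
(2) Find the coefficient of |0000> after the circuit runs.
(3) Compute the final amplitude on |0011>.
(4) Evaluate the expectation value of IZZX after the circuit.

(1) Outcome |0001> occurs with probability 3/8 - sqrt(2)/4.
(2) The amplitude on |0000> is cos(pi/16)**2 + exp(I*pi/4)*sin(pi/16)**2.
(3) The final state's coefficient on |0011> equals 0.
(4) In the final state, IZZX has expectation -1/4 + sqrt(2)/4.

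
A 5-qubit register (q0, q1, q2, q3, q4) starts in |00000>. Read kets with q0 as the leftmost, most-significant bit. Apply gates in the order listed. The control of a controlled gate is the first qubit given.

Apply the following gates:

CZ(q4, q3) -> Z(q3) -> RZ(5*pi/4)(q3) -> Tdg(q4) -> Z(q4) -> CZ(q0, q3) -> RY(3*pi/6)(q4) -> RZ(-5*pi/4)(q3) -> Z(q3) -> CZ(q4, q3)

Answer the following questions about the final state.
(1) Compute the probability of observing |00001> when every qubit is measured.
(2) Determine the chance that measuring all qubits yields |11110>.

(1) The probability of measuring |00001> is 1/2.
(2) Outcome |11110> occurs with probability 0.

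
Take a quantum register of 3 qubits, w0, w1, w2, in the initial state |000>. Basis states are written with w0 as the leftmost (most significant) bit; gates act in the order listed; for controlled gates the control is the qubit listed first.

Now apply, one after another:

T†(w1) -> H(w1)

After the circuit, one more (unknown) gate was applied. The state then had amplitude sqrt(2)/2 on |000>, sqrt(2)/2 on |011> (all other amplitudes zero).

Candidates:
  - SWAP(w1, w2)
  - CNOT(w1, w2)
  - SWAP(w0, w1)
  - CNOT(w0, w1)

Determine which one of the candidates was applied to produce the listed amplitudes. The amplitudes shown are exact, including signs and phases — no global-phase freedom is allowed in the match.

The applied gate was CNOT(w1, w2).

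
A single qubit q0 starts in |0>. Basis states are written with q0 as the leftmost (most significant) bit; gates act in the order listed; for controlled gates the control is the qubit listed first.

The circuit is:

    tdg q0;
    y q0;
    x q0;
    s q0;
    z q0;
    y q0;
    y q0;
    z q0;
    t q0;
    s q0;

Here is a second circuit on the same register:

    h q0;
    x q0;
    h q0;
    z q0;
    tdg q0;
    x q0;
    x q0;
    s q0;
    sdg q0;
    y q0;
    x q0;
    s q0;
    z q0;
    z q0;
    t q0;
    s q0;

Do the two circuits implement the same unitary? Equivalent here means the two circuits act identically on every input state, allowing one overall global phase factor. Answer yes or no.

Yes: on every input state the two circuits agree up to one overall phase factor.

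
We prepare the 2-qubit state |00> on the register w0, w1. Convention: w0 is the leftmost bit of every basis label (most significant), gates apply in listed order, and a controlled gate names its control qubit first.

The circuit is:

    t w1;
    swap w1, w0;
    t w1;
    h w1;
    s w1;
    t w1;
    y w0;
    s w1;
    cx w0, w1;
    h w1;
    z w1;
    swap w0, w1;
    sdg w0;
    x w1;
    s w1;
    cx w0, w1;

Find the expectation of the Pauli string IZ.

The observable IZ averages to -sqrt(2)/2.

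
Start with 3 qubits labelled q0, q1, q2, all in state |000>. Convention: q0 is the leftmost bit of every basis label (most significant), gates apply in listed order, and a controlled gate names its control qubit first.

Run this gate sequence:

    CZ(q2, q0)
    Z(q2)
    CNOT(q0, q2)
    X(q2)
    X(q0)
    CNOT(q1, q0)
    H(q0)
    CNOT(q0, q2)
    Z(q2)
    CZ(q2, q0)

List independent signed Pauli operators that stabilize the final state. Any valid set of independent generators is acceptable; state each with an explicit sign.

The stabilizer group can be generated by +XIX, -ZIZ, +IZI, among other valid generating sets.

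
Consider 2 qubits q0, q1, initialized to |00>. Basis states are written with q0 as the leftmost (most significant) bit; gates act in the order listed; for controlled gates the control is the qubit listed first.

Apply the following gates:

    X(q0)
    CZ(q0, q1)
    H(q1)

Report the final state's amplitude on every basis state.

The resulting statevector has amplitude 0 on |00>, 0 on |01>, sqrt(2)/2 on |10>, sqrt(2)/2 on |11>.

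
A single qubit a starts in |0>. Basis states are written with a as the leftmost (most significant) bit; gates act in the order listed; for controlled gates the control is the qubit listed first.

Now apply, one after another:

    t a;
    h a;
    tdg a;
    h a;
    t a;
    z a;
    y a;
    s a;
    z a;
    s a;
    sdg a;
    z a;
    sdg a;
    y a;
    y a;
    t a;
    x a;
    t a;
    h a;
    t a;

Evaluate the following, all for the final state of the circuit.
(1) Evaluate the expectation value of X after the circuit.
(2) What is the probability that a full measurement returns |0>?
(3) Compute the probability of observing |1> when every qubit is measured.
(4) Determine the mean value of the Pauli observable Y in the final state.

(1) In the final state, X has expectation sqrt(2)/4 + 1/2. Key observation: the block from step 7 through step 14 cancels to the identity and can be dropped.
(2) A full measurement returns |0> with probability 1/4.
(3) Outcome |1> occurs with probability 3/4.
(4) The observable Y averages to 1/2 - sqrt(2)/4.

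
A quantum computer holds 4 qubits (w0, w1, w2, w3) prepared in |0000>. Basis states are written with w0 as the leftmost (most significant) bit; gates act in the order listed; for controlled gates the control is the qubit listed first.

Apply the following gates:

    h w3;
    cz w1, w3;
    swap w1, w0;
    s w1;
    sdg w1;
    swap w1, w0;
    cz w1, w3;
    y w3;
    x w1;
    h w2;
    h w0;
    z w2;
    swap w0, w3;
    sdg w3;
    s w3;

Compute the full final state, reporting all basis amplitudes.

The final amplitudes are 0 on |0000>, 0 on |0001>, 0 on |0010>, 0 on |0011>, -sqrt(2)*I/4 on |0100>, -sqrt(2)*I/4 on |0101>, sqrt(2)*I/4 on |0110>, sqrt(2)*I/4 on |0111>, 0 on |1000>, 0 on |1001>, 0 on |1010>, 0 on |1011>, sqrt(2)*I/4 on |1100>, sqrt(2)*I/4 on |1101>, -sqrt(2)*I/4 on |1110>, -sqrt(2)*I/4 on |1111>.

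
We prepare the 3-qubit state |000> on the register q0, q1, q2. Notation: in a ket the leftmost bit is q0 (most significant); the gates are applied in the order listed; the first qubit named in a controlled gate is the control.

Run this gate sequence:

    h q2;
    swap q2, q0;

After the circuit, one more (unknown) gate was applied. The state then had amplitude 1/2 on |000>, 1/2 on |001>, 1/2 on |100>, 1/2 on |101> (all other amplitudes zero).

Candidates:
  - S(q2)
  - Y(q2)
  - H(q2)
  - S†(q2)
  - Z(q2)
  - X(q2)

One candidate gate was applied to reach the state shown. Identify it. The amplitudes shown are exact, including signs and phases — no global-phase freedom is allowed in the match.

It was H(q2) that produced the state shown.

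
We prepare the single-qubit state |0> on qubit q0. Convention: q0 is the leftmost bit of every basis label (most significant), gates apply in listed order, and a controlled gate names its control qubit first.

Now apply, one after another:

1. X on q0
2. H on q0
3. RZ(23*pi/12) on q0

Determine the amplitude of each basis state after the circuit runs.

After the circuit, the state carries amplitude -sqrt(2)*exp(I*pi/24)/2 on |0>, -sqrt(2)*exp(23*I*pi/24)/2 on |1>.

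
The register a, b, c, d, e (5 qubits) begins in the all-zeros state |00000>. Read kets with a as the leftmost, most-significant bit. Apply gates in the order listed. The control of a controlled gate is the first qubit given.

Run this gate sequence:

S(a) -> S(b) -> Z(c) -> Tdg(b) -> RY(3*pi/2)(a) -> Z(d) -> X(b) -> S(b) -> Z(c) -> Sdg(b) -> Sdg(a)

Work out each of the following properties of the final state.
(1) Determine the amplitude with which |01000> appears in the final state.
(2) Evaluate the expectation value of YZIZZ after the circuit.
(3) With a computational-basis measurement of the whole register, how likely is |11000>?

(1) The final state's coefficient on |01000> equals -sqrt(2)/2.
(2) The expectation value of YZIZZ is -1.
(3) The probability of measuring |11000> is 1/2.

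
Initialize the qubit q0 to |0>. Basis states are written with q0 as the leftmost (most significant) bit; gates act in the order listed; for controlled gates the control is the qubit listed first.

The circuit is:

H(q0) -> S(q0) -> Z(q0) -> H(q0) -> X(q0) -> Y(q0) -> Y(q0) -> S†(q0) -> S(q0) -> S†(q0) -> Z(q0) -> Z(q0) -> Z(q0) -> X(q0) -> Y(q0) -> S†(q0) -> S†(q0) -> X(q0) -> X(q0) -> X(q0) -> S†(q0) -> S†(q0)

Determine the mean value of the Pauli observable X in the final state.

The observable X averages to -1.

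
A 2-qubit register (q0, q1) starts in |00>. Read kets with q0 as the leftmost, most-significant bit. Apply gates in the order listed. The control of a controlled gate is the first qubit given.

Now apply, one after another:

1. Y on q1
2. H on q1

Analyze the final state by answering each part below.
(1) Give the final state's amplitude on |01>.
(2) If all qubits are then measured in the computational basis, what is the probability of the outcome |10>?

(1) The final state's coefficient on |01> equals -sqrt(2)*I/2.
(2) A full measurement returns |10> with probability 0.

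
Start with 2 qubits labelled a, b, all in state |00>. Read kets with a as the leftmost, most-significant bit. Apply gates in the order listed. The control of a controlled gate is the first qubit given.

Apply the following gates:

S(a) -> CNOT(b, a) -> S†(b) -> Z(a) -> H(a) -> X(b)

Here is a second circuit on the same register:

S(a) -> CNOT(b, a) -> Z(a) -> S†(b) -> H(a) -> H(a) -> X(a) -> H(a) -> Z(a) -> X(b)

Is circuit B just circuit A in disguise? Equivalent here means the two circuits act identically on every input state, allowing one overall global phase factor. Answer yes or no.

Yes — the two circuits implement the same unitary up to a global phase.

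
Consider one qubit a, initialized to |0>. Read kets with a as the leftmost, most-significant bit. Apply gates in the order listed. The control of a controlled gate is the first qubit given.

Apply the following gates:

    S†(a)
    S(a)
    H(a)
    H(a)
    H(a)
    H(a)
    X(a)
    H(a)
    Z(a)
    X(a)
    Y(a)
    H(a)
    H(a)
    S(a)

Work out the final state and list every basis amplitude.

After the circuit, the state carries amplitude -sqrt(2)*I/2 on |0>, -sqrt(2)/2 on |1>. Key observation: gates 6-9 undo each other exactly, leaving only the rest of the circuit to track.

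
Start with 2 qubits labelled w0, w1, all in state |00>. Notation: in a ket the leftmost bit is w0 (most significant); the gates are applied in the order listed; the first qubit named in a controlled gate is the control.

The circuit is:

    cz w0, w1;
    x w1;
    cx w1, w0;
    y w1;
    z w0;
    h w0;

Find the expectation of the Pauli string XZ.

The observable XZ averages to -1.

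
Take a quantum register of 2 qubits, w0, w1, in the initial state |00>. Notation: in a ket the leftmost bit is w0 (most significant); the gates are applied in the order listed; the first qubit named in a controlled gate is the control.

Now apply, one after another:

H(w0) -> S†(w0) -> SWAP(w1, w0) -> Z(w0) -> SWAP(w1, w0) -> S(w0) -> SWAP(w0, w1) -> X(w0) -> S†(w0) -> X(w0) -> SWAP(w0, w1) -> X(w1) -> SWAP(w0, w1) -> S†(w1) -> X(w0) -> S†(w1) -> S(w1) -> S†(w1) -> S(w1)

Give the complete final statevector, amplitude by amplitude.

The final amplitudes are -sqrt(2)*I/2 on |00>, -sqrt(2)/2 on |01>, 0 on |10>, 0 on |11>. Key observation: gates 17-18 undo each other exactly, leaving only the rest of the circuit to track.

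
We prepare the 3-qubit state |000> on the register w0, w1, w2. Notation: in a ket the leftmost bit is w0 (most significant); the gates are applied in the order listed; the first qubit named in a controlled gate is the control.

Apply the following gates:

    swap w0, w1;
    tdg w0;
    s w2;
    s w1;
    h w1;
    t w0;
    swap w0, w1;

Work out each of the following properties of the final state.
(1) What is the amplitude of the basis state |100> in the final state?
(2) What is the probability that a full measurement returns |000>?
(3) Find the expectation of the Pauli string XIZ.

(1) The amplitude on |100> is sqrt(2)/2.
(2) Outcome |000> occurs with probability 1/2.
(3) In the final state, XIZ has expectation 1.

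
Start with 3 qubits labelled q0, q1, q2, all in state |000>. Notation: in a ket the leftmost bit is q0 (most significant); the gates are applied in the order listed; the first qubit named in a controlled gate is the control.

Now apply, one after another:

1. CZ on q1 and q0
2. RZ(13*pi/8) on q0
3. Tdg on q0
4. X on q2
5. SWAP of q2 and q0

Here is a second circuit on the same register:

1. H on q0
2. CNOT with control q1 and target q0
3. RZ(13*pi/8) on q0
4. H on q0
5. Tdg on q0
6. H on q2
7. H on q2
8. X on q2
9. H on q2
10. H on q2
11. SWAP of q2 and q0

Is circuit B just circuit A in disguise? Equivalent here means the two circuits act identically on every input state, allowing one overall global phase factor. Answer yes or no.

No, they are not equivalent — no single phase factor reconciles the two unitaries.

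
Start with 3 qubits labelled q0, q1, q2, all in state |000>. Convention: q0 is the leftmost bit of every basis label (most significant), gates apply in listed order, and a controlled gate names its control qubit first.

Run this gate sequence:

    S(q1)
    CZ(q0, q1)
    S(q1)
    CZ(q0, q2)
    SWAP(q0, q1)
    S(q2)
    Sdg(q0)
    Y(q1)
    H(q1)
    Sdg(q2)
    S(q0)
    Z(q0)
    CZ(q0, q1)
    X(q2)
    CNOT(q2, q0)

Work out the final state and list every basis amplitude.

After the circuit, the state carries amplitude sqrt(2)*I/2 on |101>, -sqrt(2)*I/2 on |111>, and 0 on every other basis state.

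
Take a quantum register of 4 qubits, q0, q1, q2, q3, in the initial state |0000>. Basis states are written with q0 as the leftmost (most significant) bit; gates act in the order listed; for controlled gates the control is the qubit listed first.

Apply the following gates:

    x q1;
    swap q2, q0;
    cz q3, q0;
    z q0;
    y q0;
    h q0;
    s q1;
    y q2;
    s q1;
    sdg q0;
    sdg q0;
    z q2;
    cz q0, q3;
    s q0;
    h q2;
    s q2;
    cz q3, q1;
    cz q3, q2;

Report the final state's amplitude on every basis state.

After the circuit, the state carries amplitude -1/2 on |0100>, I/2 on |0110>, -I/2 on |1100>, -1/2 on |1110>, and 0 on every other basis state.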